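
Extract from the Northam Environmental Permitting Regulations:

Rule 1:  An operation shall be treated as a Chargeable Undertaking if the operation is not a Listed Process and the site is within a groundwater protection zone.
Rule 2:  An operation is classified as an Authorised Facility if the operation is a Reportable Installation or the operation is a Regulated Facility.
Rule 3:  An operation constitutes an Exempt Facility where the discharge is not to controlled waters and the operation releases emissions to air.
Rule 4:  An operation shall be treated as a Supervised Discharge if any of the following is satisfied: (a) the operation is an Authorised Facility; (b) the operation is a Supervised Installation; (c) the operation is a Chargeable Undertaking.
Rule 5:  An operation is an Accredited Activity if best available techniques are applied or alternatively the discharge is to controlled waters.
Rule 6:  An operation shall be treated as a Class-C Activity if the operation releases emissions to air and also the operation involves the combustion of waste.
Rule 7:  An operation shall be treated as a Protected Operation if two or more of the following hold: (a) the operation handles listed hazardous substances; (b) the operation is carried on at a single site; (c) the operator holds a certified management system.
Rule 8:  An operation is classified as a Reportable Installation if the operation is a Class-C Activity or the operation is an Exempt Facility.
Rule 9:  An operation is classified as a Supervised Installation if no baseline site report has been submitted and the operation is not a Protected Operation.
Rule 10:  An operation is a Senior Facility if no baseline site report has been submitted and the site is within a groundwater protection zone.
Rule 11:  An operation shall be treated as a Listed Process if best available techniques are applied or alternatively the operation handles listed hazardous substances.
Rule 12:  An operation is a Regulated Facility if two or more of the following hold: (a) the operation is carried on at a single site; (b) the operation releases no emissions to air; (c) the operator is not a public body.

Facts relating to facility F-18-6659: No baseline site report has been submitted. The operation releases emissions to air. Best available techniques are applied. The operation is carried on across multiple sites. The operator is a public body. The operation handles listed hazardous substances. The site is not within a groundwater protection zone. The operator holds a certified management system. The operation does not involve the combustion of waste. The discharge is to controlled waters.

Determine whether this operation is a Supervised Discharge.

No

rule 6 — Class-C Activity: [the operation releases emissions to air? yes] AND [the operation involves the combustion of waste? no] → not satisfied.
rule 3 — Exempt Facility: [the discharge is not to controlled waters? no] AND [the operation releases emissions to air? yes] → not satisfied.
rule 8 — Reportable Installation: [Class-C Activity (rule 6)? no] OR [Exempt Facility (rule 3)? no] → not satisfied.
rule 12 — Regulated Facility: the operation is carried on at a single site? no; the operation releases no emissions to air? no; the operator is not a public body? no — 0 of 3 hold (need ≥2) → not satisfied.
rule 2 — Authorised Facility: [Reportable Installation (rule 8)? no] OR [Regulated Facility (rule 12)? no] → not satisfied.
rule 7 — Protected Operation: the operation handles listed hazardous substances? yes; the operation is carried on at a single site? no; the operator holds a certified management system? yes — 2 of 3 hold (need ≥2) → satisfied.
rule 9 — Supervised Installation: [no baseline site report has been submitted? yes] AND [not a Protected Operation (rule 7)? no] → not satisfied.
rule 11 — Listed Process: [best available techniques are applied? yes] OR [the operation handles listed hazardous substances? yes] → satisfied.
rule 1 — Chargeable Undertaking: [not a Listed Process (rule 11)? no] AND [the site is within a groundwater protection zone? no] → not satisfied.
rule 4 — Supervised Discharge: [Authorised Facility (rule 2)? no] OR [Supervised Installation (rule 9)? no] OR [Chargeable Undertaking (rule 1)? no] → not satisfied.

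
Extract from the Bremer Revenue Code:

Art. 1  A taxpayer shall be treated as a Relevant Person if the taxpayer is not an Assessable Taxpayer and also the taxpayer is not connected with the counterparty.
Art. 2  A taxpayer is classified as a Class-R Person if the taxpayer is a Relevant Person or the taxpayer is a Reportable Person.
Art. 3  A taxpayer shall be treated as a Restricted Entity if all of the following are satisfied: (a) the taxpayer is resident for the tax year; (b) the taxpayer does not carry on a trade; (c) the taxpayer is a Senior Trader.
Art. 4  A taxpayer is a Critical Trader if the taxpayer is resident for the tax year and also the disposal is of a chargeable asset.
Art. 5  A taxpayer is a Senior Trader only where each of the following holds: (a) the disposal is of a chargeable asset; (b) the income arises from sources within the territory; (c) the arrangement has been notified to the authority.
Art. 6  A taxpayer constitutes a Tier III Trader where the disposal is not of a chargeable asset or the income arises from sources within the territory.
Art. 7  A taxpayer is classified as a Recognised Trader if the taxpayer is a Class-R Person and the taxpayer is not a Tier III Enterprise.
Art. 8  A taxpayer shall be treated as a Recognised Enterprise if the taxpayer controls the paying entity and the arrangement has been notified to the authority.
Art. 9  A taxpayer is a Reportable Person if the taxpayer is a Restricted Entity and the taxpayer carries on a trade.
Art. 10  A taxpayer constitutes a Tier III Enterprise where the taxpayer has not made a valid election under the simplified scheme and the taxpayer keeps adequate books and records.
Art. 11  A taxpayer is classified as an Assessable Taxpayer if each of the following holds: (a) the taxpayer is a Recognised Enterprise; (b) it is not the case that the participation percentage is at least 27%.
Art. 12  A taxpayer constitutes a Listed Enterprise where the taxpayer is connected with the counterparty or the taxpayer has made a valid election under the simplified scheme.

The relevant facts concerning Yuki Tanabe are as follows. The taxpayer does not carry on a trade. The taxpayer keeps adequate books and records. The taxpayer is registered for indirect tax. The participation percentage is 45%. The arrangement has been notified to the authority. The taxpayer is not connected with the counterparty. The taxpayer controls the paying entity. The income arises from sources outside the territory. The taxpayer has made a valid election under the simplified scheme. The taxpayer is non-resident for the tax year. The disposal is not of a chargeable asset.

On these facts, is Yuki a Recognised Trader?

article 8 — Recognised Enterprise: [the taxpayer controls the paying entity? yes] AND [the arrangement has been notified to the authority? yes] → satisfied.
article 11 — Assessable Taxpayer: [Recognised Enterprise (article 8)? yes] AND [participation percentage: 45% ≥ 27%? yes, so negated condition no] → not satisfied.
article 1 — Relevant Person: [not an Assessable Taxpayer (article 11)? yes] AND [the taxpayer is not connected with the counterparty? yes] → satisfied.
article 5 — Senior Trader: [the disposal is of a chargeable asset? no] AND [the income arises from sources within the territory? no] AND [the arrangement has been notified to the authority? yes] → not satisfied.
article 3 — Restricted Entity: [the taxpayer is resident for the tax year? no] AND [the taxpayer does not carry on a trade? yes] AND [Senior Trader (article 5)? no] → not satisfied.
article 9 — Reportable Person: [Restricted Entity (article 3)? no] AND [the taxpayer carries on a trade? no] → not satisfied.
article 2 — Class-R Person: [Relevant Person (article 1)? yes] OR [Reportable Person (article 9)? no] → satisfied.
article 10 — Tier III Enterprise: [the taxpayer has not made a valid election under the simplified scheme? no] AND [the taxpayer keeps adequate books and records? yes] → not satisfied.
article 7 — Recognised Trader: [Class-R Person (article 2)? yes] AND [not a Tier III Enterprise (article 10)? yes] → satisfied.

Yes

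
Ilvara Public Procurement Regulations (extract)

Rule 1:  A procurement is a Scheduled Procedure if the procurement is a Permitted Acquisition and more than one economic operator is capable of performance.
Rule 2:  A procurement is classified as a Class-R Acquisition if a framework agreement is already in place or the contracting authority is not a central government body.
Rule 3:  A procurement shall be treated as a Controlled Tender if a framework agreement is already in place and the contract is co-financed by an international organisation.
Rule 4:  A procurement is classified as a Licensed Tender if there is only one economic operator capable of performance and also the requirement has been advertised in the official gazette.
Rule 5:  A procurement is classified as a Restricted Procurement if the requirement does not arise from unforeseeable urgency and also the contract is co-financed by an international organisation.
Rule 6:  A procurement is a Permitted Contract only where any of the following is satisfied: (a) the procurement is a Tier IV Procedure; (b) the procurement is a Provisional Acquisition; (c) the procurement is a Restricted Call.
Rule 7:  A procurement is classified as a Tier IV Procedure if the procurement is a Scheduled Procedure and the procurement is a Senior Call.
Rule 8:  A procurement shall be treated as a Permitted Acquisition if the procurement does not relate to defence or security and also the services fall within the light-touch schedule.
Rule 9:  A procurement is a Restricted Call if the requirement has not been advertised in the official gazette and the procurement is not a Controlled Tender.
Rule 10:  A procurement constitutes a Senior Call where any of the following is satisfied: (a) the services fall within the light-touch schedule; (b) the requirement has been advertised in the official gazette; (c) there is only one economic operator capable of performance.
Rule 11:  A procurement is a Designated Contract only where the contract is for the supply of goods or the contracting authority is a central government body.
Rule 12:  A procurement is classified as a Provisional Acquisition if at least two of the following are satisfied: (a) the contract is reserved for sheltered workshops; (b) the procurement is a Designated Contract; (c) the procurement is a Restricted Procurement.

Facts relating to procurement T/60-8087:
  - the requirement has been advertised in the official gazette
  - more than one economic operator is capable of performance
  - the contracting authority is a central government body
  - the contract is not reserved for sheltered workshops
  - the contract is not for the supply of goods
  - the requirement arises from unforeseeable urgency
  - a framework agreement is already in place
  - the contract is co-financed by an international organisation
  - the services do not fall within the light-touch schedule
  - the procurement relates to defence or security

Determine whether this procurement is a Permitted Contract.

rule 8 — Permitted Acquisition: [the procurement does not relate to defence or security? no] AND [the services fall within the light-touch schedule? no] → not satisfied.
rule 1 — Scheduled Procedure: [Permitted Acquisition (rule 8)? no] AND [more than one economic operator is capable of performance? yes] → not satisfied.
rule 10 — Senior Call: [the services fall within the light-touch schedule? no] OR [the requirement has been advertised in the official gazette? yes] OR [there is only one economic operator capable of performance? no] → satisfied.
rule 7 — Tier IV Procedure: [Scheduled Procedure (rule 1)? no] AND [Senior Call (rule 10)? yes] → not satisfied.
rule 11 — Designated Contract: [the contract is for the supply of goods? no] OR [the contracting authority is a central government body? yes] → satisfied.
rule 5 — Restricted Procurement: [the requirement does not arise from unforeseeable urgency? no] AND [the contract is co-financed by an international organisation? yes] → not satisfied.
rule 12 — Provisional Acquisition: the contract is reserved for sheltered workshops? no; Designated Contract (rule 11)? yes; Restricted Procurement (rule 5)? no — 1 of 3 hold (need ≥2) → not satisfied.
rule 3 — Controlled Tender: [a framework agreement is already in place? yes] AND [the contract is co-financed by an international organisation? yes] → satisfied.
rule 9 — Restricted Call: [the requirement has not been advertised in the official gazette? no] AND [not a Controlled Tender (rule 3)? no] → not satisfied.
rule 6 — Permitted Contract: [Tier IV Procedure (rule 7)? no] OR [Provisional Acquisition (rule 12)? no] OR [Restricted Call (rule 9)? no] → not satisfied.

No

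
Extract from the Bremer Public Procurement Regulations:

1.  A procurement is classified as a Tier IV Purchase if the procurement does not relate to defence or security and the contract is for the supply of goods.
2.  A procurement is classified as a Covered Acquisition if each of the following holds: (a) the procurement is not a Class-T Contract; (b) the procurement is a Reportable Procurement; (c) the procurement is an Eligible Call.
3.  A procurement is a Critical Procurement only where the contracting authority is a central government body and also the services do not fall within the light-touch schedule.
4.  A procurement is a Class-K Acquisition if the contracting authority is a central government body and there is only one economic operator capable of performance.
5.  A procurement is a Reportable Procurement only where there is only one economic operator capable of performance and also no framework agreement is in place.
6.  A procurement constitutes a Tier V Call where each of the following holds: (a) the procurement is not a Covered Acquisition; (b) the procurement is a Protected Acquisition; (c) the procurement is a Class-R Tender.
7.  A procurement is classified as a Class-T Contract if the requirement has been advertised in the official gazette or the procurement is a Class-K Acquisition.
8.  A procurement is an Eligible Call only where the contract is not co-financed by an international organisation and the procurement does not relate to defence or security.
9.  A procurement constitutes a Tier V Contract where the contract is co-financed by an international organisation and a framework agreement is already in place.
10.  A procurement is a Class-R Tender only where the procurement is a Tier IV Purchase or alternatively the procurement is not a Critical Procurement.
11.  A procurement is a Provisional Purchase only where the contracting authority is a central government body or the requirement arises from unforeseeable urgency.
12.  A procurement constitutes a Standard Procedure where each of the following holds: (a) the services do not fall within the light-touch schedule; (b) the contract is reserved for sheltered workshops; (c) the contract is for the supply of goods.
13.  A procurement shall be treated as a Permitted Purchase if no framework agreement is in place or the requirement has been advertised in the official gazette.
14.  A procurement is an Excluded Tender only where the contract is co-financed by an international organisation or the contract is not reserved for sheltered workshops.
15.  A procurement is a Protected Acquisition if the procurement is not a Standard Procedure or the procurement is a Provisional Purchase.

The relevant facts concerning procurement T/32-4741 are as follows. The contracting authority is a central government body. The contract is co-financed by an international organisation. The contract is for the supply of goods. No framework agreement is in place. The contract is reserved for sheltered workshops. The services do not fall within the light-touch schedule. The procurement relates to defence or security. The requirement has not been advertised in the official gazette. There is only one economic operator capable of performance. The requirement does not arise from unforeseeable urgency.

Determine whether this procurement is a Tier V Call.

paragraph 4 — Class-K Acquisition: [the contracting authority is a central government body? yes] AND [there is only one economic operator capable of performance? yes] → satisfied.
paragraph 7 — Class-T Contract: [the requirement has been advertised in the official gazette? no] OR [Class-K Acquisition (paragraph 4)? yes] → satisfied.
paragraph 5 — Reportable Procurement: [there is only one economic operator capable of performance? yes] AND [no framework agreement is in place? yes] → satisfied.
paragraph 8 — Eligible Call: [the contract is not co-financed by an international organisation? no] AND [the procurement does not relate to defence or security? no] → not satisfied.
paragraph 2 — Covered Acquisition: [not a Class-T Contract (paragraph 7)? no] AND [Reportable Procurement (paragraph 5)? yes] AND [Eligible Call (paragraph 8)? no] → not satisfied.
paragraph 12 — Standard Procedure: [the services do not fall within the light-touch schedule? yes] AND [the contract is reserved for sheltered workshops? yes] AND [the contract is for the supply of goods? yes] → satisfied.
paragraph 11 — Provisional Purchase: [the contracting authority is a central government body? yes] OR [the requirement arises from unforeseeable urgency? no] → satisfied.
paragraph 15 — Protected Acquisition: [not a Standard Procedure (paragraph 12)? no] OR [Provisional Purchase (paragraph 11)? yes] → satisfied.
paragraph 1 — Tier IV Purchase: [the procurement does not relate to defence or security? no] AND [the contract is for the supply of goods? yes] → not satisfied.
paragraph 3 — Critical Procurement: [the contracting authority is a central government body? yes] AND [the services do not fall within the light-touch schedule? yes] → satisfied.
paragraph 10 — Class-R Tender: [Tier IV Purchase (paragraph 1)? no] OR [not a Critical Procurement (paragraph 3)? no] → not satisfied.
paragraph 6 — Tier V Call: [not a Covered Acquisition (paragraph 2)? yes] AND [Protected Acquisition (paragraph 15)? yes] AND [Class-R Tender (paragraph 10)? no] → not satisfied.

No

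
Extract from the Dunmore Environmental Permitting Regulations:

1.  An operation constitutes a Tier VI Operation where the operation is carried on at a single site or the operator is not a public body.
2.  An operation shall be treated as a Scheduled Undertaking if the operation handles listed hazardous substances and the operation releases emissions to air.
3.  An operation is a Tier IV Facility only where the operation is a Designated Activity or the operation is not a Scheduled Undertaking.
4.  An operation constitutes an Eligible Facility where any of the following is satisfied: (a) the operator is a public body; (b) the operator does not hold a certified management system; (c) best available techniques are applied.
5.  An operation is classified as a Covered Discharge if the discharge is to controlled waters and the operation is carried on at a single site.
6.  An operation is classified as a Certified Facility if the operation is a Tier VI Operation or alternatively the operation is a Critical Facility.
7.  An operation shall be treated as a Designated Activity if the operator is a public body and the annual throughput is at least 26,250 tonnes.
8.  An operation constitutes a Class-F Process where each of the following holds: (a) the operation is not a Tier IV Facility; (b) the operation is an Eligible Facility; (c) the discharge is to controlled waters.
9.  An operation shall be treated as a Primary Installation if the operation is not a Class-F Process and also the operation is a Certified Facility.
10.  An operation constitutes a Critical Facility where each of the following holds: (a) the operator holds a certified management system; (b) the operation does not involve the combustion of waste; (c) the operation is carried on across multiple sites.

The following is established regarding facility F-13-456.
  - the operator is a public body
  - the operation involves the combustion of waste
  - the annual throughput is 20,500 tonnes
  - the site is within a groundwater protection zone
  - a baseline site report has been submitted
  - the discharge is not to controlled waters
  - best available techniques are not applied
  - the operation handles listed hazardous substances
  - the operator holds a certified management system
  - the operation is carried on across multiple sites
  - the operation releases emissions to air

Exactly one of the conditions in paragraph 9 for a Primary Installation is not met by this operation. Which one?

Certified Facility

paragraph 7 — Designated Activity: [the operator is a public body? yes] AND [annual throughput: 20,500 tonnes ≥ 26,250 tonnes? no] → not satisfied.
paragraph 2 — Scheduled Undertaking: [the operation handles listed hazardous substances? yes] AND [the operation releases emissions to air? yes] → satisfied.
paragraph 3 — Tier IV Facility: [Designated Activity (paragraph 7)? no] OR [not a Scheduled Undertaking (paragraph 2)? no] → not satisfied.
paragraph 4 — Eligible Facility: [the operator is a public body? yes] OR [the operator does not hold a certified management system? no] OR [best available techniques are applied? no] → satisfied.
paragraph 8 — Class-F Process: [not a Tier IV Facility (paragraph 3)? yes] AND [Eligible Facility (paragraph 4)? yes] AND [the discharge is to controlled waters? no] → not satisfied.
paragraph 1 — Tier VI Operation: [the operation is carried on at a single site? no] OR [the operator is not a public body? no] → not satisfied.
paragraph 10 — Critical Facility: [the operator holds a certified management system? yes] AND [the operation does not involve the combustion of waste? no] AND [the operation is carried on across multiple sites? yes] → not satisfied.
paragraph 6 — Certified Facility: [Tier VI Operation (paragraph 1)? no] OR [Critical Facility (paragraph 10)? no] → not satisfied.
paragraph 9 — Primary Installation: [not a Class-F Process (paragraph 8)? yes] AND [Certified Facility (paragraph 6)? no] → not satisfied.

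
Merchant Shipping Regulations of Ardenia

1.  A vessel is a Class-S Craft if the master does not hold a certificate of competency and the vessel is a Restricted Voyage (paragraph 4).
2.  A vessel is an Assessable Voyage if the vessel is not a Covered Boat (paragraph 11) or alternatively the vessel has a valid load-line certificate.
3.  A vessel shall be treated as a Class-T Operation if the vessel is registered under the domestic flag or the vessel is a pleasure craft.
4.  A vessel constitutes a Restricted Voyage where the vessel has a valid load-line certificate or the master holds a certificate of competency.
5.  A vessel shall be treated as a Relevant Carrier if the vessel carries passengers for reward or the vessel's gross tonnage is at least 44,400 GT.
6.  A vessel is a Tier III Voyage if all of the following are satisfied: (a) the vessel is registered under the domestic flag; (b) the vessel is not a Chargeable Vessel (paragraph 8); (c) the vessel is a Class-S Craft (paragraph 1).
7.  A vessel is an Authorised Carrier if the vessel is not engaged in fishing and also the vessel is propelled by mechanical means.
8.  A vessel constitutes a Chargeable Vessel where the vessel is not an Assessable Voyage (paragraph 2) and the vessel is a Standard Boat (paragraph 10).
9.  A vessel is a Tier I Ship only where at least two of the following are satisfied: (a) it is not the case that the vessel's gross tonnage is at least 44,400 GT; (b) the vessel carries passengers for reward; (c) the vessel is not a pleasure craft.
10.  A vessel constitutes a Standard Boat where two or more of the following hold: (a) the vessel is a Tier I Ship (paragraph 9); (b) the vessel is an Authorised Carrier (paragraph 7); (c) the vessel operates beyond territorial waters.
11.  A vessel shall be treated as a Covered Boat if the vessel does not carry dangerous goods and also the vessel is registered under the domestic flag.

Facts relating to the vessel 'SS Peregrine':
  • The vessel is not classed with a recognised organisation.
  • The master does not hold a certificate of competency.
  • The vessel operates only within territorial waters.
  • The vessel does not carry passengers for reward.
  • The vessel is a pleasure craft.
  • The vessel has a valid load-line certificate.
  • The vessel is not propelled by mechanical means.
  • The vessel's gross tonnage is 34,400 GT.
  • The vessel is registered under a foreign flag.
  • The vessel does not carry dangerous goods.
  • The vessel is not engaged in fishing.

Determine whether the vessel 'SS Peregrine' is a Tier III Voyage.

paragraph 11 — Covered Boat: [the vessel does not carry dangerous goods? yes] AND [the vessel is registered under the domestic flag? no] → not satisfied.
paragraph 2 — Assessable Voyage: [not a Covered Boat (paragraph 11)? yes] OR [the vessel has a valid load-line certificate? yes] → satisfied.
paragraph 9 — Tier I Ship: vessel's gross tonnage: 34,400 GT ≥ 44,400 GT? no, so negated condition yes; the vessel carries passengers for reward? no; the vessel is not a pleasure craft? no — 1 of 3 hold (need ≥2) → not satisfied.
paragraph 7 — Authorised Carrier: [the vessel is not engaged in fishing? yes] AND [the vessel is propelled by mechanical means? no] → not satisfied.
paragraph 10 — Standard Boat: Tier I Ship (paragraph 9)? no; Authorised Carrier (paragraph 7)? no; the vessel operates beyond territorial waters? no — 0 of 3 hold (need ≥2) → not satisfied.
paragraph 8 — Chargeable Vessel: [not an Assessable Voyage (paragraph 2)? no] AND [Standard Boat (paragraph 10)? no] → not satisfied.
paragraph 4 — Restricted Voyage: [the vessel has a valid load-line certificate? yes] OR [the master holds a certificate of competency? no] → satisfied.
paragraph 1 — Class-S Craft: [the master does not hold a certificate of competency? yes] AND [Restricted Voyage (paragraph 4)? yes] → satisfied.
paragraph 6 — Tier III Voyage: [the vessel is registered under the domestic flag? no] AND [not a Chargeable Vessel (paragraph 8)? yes] AND [Class-S Craft (paragraph 1)? yes] → not satisfied.

No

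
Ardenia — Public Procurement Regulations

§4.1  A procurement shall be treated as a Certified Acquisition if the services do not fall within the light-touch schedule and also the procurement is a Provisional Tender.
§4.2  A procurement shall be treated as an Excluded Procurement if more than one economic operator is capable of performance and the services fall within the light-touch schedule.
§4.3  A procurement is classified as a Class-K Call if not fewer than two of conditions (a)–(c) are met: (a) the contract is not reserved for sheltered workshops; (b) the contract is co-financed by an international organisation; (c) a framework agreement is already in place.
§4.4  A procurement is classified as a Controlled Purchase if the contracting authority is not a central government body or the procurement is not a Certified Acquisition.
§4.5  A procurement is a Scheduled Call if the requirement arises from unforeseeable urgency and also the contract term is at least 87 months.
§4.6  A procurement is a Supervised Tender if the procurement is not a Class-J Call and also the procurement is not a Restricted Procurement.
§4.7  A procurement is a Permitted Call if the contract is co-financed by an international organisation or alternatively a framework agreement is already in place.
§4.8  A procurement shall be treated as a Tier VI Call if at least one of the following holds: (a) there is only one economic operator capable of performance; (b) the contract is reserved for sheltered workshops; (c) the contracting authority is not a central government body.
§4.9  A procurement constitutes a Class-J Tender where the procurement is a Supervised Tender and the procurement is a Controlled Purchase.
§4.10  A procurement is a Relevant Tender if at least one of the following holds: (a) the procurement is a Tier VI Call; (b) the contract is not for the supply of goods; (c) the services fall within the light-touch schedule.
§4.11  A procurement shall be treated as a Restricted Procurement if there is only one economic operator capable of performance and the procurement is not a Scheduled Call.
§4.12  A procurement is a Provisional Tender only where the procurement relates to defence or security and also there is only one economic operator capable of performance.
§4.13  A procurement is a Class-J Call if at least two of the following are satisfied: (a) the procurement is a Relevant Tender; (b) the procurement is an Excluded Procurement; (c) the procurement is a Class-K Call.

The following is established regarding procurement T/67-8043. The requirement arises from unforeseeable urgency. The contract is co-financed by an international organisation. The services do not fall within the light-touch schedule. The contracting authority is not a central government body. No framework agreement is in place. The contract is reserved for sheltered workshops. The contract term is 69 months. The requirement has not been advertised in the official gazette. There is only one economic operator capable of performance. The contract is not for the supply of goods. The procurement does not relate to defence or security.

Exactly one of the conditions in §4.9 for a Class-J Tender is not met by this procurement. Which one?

§4.8 — Tier VI Call: [there is only one economic operator capable of performance? yes] OR [the contract is reserved for sheltered workshops? yes] OR [the contracting authority is not a central government body? yes] → satisfied.
§4.10 — Relevant Tender: [Tier VI Call (§4.8)? yes] OR [the contract is not for the supply of goods? yes] OR [the services fall within the light-touch schedule? no] → satisfied.
§4.2 — Excluded Procurement: [more than one economic operator is capable of performance? no] AND [the services fall within the light-touch schedule? no] → not satisfied.
§4.3 — Class-K Call: the contract is not reserved for sheltered workshops? no; the contract is co-financed by an international organisation? yes; a framework agreement is already in place? no — 1 of 3 hold (need ≥2) → not satisfied.
§4.13 — Class-J Call: Relevant Tender (§4.10)? yes; Excluded Procurement (§4.2)? no; Class-K Call (§4.3)? no — 1 of 3 hold (need ≥2) → not satisfied.
§4.5 — Scheduled Call: [the requirement arises from unforeseeable urgency? yes] AND [contract term: 69 months ≥ 87 months? no] → not satisfied.
§4.11 — Restricted Procurement: [there is only one economic operator capable of performance? yes] AND [not a Scheduled Call (§4.5)? yes] → satisfied.
§4.6 — Supervised Tender: [not a Class-J Call (§4.13)? yes] AND [not a Restricted Procurement (§4.11)? no] → not satisfied.
§4.12 — Provisional Tender: [the procurement relates to defence or security? no] AND [there is only one economic operator capable of performance? yes] → not satisfied.
§4.1 — Certified Acquisition: [the services do not fall within the light-touch schedule? yes] AND [Provisional Tender (§4.12)? no] → not satisfied.
§4.4 — Controlled Purchase: [the contracting authority is not a central government body? yes] OR [not a Certified Acquisition (§4.1)? yes] → satisfied.
§4.9 — Class-J Tender: [Supervised Tender (§4.6)? no] AND [Controlled Purchase (§4.4)? yes] → not satisfied.

Supervised Tender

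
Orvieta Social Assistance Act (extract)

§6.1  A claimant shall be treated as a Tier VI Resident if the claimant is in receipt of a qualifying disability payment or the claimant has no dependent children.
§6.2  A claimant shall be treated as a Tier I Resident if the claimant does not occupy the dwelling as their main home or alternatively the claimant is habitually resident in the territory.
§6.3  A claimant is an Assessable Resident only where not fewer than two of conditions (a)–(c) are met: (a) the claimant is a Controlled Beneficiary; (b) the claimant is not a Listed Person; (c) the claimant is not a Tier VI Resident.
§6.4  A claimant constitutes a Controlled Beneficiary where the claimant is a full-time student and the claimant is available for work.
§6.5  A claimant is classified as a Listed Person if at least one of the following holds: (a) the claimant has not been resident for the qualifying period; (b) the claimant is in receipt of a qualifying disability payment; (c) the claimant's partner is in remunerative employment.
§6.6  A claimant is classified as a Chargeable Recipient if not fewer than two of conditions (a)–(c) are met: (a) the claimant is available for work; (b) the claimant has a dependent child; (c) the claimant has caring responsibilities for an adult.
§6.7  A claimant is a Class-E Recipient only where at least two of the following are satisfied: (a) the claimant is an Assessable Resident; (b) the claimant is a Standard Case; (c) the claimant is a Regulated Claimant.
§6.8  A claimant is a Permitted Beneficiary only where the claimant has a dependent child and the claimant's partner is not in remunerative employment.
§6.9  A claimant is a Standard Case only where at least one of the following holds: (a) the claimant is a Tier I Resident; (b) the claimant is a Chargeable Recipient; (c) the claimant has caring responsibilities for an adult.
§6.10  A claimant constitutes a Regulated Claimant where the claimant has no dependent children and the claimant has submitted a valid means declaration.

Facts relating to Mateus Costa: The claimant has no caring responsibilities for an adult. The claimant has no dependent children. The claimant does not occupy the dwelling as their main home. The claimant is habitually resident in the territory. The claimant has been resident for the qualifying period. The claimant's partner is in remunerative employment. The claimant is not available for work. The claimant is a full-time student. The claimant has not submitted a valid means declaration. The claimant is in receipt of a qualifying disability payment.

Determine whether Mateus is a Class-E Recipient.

No

Under §6.4: the claimant is a full-time student? yes; and the claimant is available for work? no. So the claimant is not a Controlled Beneficiary.
Under §6.5: the claimant has not been resident for the qualifying period? no; or the claimant is in receipt of a qualifying disability payment? yes; or the claimant's partner is in remunerative employment? yes. So the claimant is a Listed Person.
Under §6.1: the claimant is in receipt of a qualifying disability payment? yes; or the claimant has no dependent children? yes. So the claimant is a Tier VI Resident.
Under §6.3: Controlled Beneficiary (§6.4)? no; not a Listed Person (§6.5)? no; not a Tier VI Resident (§6.1)? no — 0 of 3 hold (need ≥2) → not satisfied.
Under §6.2: the claimant does not occupy the dwelling as their main home? yes; or the claimant is habitually resident in the territory? yes. So the claimant is a Tier I Resident.
Under §6.6: the claimant is available for work? no; the claimant has a dependent child? no; the claimant has caring responsibilities for an adult? no — 0 of 3 hold (need ≥2) → not satisfied.
Under §6.9: Tier I Resident (§6.2)? yes; or Chargeable Recipient (§6.6)? no; or the claimant has caring responsibilities for an adult? no. So the claimant is a Standard Case.
Under §6.10: the claimant has no dependent children? yes; and the claimant has submitted a valid means declaration? no. So the claimant is not a Regulated Claimant.
Under §6.7: Assessable Resident (§6.3)? no; Standard Case (§6.9)? yes; Regulated Claimant (§6.10)? no — 1 of 3 hold (need ≥2) → not satisfied.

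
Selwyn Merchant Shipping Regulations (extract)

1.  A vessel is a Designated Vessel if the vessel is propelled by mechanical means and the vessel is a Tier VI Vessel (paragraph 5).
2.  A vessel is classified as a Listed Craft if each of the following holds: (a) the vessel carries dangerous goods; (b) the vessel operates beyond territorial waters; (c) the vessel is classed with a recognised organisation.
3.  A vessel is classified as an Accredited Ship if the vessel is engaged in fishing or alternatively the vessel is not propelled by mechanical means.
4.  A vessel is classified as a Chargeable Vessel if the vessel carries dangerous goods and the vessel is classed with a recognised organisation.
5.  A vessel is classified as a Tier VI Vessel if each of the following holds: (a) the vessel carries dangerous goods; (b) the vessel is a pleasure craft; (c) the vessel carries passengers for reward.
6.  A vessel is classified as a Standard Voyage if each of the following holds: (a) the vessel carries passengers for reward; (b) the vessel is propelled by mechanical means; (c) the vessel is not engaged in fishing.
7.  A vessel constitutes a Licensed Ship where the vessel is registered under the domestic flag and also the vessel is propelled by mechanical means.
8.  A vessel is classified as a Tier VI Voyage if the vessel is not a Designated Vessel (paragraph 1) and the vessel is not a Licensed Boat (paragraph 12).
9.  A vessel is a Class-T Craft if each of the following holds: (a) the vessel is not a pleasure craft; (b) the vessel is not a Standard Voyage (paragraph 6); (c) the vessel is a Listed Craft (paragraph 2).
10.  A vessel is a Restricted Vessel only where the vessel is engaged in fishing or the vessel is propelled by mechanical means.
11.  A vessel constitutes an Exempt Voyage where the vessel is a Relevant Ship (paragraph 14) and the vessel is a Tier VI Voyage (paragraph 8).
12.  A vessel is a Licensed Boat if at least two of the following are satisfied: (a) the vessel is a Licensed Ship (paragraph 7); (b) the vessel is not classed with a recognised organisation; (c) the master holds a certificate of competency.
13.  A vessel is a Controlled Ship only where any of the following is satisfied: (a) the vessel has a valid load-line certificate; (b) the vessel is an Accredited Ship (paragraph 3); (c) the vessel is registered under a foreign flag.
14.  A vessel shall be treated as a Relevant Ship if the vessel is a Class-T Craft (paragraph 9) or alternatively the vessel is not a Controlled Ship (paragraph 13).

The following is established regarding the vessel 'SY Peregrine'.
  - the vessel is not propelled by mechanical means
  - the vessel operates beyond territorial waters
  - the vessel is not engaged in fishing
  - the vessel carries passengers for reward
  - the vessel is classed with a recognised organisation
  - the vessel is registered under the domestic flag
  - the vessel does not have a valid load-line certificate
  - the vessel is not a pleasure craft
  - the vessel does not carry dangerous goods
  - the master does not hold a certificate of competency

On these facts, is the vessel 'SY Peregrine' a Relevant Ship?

No

Under paragraph 6: the vessel carries passengers for reward? yes; and the vessel is propelled by mechanical means? no; and the vessel is not engaged in fishing? yes. So the vessel is not a Standard Voyage.
Under paragraph 2: the vessel carries dangerous goods? no; and the vessel operates beyond territorial waters? yes; and the vessel is classed with a recognised organisation? yes. So the vessel is not a Listed Craft.
Under paragraph 9: the vessel is not a pleasure craft? yes; and not a Standard Voyage (paragraph 6)? yes; and Listed Craft (paragraph 2)? no. So the vessel is not a Class-T Craft.
Under paragraph 3: the vessel is engaged in fishing? no; or the vessel is not propelled by mechanical means? yes. So the vessel is an Accredited Ship.
Under paragraph 13: the vessel has a valid load-line certificate? no; or Accredited Ship (paragraph 3)? yes; or the vessel is registered under a foreign flag? no. So the vessel is a Controlled Ship.
Under paragraph 14: Class-T Craft (paragraph 9)? no; or not a Controlled Ship (paragraph 13)? no. So the vessel is not a Relevant Ship.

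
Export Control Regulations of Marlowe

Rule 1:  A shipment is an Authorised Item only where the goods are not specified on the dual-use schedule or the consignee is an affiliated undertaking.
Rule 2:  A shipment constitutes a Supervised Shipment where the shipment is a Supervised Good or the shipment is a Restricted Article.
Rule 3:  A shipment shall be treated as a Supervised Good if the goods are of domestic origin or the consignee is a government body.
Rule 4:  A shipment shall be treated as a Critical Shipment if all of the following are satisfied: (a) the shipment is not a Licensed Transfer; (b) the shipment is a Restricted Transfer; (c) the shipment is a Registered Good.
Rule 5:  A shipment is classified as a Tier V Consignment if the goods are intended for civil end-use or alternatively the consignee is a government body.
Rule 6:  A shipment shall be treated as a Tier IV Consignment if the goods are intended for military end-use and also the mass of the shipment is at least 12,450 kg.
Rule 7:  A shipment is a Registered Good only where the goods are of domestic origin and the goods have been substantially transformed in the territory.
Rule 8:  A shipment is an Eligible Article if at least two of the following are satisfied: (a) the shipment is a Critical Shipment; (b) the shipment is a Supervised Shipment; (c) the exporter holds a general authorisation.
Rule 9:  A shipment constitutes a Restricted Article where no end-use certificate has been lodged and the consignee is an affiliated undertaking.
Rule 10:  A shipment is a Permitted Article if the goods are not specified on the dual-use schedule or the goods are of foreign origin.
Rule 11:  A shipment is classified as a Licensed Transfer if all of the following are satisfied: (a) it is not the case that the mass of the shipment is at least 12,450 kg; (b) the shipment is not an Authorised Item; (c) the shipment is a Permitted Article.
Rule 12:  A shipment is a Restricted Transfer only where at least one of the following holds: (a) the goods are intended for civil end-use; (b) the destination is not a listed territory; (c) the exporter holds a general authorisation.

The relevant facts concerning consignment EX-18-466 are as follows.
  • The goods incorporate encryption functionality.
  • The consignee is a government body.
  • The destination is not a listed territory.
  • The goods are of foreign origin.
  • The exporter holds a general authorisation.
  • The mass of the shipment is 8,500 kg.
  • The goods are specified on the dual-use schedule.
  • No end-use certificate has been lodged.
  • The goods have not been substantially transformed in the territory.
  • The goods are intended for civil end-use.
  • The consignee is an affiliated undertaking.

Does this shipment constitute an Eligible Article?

Yes

rule 1 — Authorised Item: [the goods are not specified on the dual-use schedule? no] OR [the consignee is an affiliated undertaking? yes] → satisfied.
rule 10 — Permitted Article: [the goods are not specified on the dual-use schedule? no] OR [the goods are of foreign origin? yes] → satisfied.
rule 11 — Licensed Transfer: [mass of the shipment: 8,500 kg ≥ 12,450 kg? no, so negated condition yes] AND [not an Authorised Item (rule 1)? no] AND [Permitted Article (rule 10)? yes] → not satisfied.
rule 12 — Restricted Transfer: [the goods are intended for civil end-use? yes] OR [the destination is not a listed territory? yes] OR [the exporter holds a general authorisation? yes] → satisfied.
rule 7 — Registered Good: [the goods are of domestic origin? no] AND [the goods have been substantially transformed in the territory? no] → not satisfied.
rule 4 — Critical Shipment: [not a Licensed Transfer (rule 11)? yes] AND [Restricted Transfer (rule 12)? yes] AND [Registered Good (rule 7)? no] → not satisfied.
rule 3 — Supervised Good: [the goods are of domestic origin? no] OR [the consignee is a government body? yes] → satisfied.
rule 9 — Restricted Article: [no end-use certificate has been lodged? yes] AND [the consignee is an affiliated undertaking? yes] → satisfied.
rule 2 — Supervised Shipment: [Supervised Good (rule 3)? yes] OR [Restricted Article (rule 9)? yes] → satisfied.
rule 8 — Eligible Article: Critical Shipment (rule 4)? no; Supervised Shipment (rule 2)? yes; the exporter holds a general authorisation? yes — 2 of 3 hold (need ≥2) → satisfied.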